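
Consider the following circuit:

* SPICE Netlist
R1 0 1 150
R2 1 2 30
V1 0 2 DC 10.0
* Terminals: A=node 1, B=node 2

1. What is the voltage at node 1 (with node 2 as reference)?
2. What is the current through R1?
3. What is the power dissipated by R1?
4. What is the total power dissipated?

Nodal analysis, taking node 2 as the 0 V reference.
Source V1 fixes V_0 = 10 V.
KCL at each unknown node (sum of currents leaving = 0; resistances in Ω):
  Node 1: (V_1 - 10)/150 + (V_1 - 0)/30 = 0
Collecting terms: 0.04 × V_1 = 0.06667  =>  V_1 = 1.667 V
Part 1:
  Read off the nodal solution: V_1 = 1.667 V
Part 2:
  I_R1 = (V_0 - V_1)/R1 = (10 - 1.667)/150 = 0.05556 A
  Magnitude: I_R1 = 0.05556 A
Part 3:
  I_R1 = (V_0 - V_1)/R1 = (10 - 1.667)/150 = 0.05556 A
  P_R1 = I_R1² × R1 = (0.05556)² × 150 = 0.463 W
Part 4:
  Power in each resistor, P = (ΔV)²/R:
    P_R1 = (10 - 1.667)²/150 = 0.463 W
    P_R2 = (1.667 - 0)²/30 = 0.09259 W
  P_total = P_R1 + P_R2 = 0.5556 W

Final answers:
1. V_1 = 1.667 V
2. I_R1 = 0.05556 A
3. P_R1 = 0.463 W
4. P_total = 0.5556 W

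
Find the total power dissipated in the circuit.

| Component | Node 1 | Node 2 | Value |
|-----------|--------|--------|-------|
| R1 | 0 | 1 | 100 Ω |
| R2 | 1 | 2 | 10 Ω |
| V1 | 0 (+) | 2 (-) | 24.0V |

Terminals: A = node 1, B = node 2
Nodal analysis, taking node 2 as the 0 V reference.
Source V1 fixes V_0 = 24 V.
KCL at each unknown node (sum of currents leaving = 0; resistances in Ω):
  Node 1: (V_1 - 24)/100 + (V_1 - 0)/10 = 0
Collecting terms: 0.11 × V_1 = 0.24  =>  V_1 = 2.182 V
Power in each resistor, P = (ΔV)²/R:
  P_R1 = (24 - 2.182)²/100 = 4.76 W
  P_R2 = (2.182 - 0)²/10 = 0.476 W
P_total = P_R1 + P_R2 = 5.236 W

Final answer: 5.236 W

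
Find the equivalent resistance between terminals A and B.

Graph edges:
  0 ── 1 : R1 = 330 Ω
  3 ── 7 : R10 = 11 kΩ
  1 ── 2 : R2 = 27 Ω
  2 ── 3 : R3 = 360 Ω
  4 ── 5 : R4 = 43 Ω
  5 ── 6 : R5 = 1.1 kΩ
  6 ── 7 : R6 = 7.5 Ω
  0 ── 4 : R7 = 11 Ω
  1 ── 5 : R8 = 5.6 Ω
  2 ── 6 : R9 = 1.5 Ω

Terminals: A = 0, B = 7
The network is not a plain series/parallel combination. Inject a 1 A test current into terminal A (node 0) and return it from terminal B (node 7); then R_eq = V_A / (1 A).
Nodal analysis, taking node 7 as the 0 V reference.
Current source I_test pushes 1 A into node 0 and draws it out of node 7.
KCL at each unknown node (sum of currents leaving = 0; resistances in Ω):
  Node 0: (V_0 - V_1)/330 + (V_0 - V_4)/11 - 1 = 0
  Node 1: (V_1 - V_0)/330 + (V_1 - V_2)/27 + (V_1 - V_5)/5.6 = 0
  Node 2: (V_2 - V_1)/27 + (V_2 - V_3)/360 + (V_2 - V_6)/1.5 = 0
  Node 3: (V_3 - V_2)/360 + (V_3 - 0)/11000 = 0
  Node 4: (V_4 - V_0)/11 + (V_4 - V_5)/43 = 0
  Node 5: (V_5 - V_1)/5.6 + (V_5 - V_4)/43 + (V_5 - V_6)/1100 = 0
  Node 6: (V_6 - V_2)/1.5 + (V_6 - V_5)/1100 + (V_6 - 0)/7.5 = 0
Collecting terms (coefficients in siemens):
  0.09394·V_0 - 0.00303·V_1 - 0.09091·V_4 = 1
  0.2186·V_1 - 0.00303·V_0 - 0.03704·V_2 - 0.1786·V_5 = 0
  0.7065·V_2 - 0.03704·V_1 - 0.002778·V_3 - 0.6667·V_6 = 0
  0.002869·V_3 - 0.002778·V_2 = 0
  0.1142·V_4 - 0.09091·V_0 - 0.02326·V_5 = 0
  0.2027·V_5 - 0.1786·V_1 - 0.02326·V_4 - 0.0009091·V_6 = 0
  0.8009·V_6 - 0.6667·V_2 - 0.0009091·V_5 = 0
Solving these 7 simultaneous equations (Gaussian elimination) gives:
  V_0 = 85.5 V, V_1 = 35.16 V, V_2 = 8.949 V, V_3 = 8.665 V
  V_4 = 76.18 V, V_5 = 39.74 V, V_6 = 7.494 V
R_eq = V_0 / 1 A = 85.5 Ω

Final answer: 85.5 Ω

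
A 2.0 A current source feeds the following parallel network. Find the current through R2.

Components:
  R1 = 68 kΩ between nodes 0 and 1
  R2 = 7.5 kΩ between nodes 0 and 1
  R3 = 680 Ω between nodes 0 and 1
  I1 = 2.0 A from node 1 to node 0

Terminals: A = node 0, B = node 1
All resistors sit directly between nodes 0 and 1, so they are in parallel and share one voltage V; the full source current 2 A splits among them.
1/R_par = 1/68000 + 1/7500 + 1/680 = 0.001619 S  =>  R_par = 617.8 Ω
V = I × R_par = 2 × 617.8 = 1236 V
I_R2 = V/R2 = 1236/7500 = 0.1647 A

Final answer: 0.1647 A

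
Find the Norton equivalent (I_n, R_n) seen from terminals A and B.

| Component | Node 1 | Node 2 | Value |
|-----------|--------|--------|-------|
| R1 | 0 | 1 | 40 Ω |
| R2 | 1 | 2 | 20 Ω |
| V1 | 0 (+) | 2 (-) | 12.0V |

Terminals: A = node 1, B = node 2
Find the Thévenin equivalent first; then I_n = V_th/R_th and R_n = R_th.
Step 1 — V_th is the open-circuit voltage V_A - V_B (nothing connected across the terminals).
Nodal analysis, taking node 2 as the 0 V reference.
Source V1 fixes V_0 = 12 V.
KCL at each unknown node (sum of currents leaving = 0; resistances in Ω):
  Node 1: (V_1 - 12)/40 + (V_1 - 0)/20 = 0
Collecting terms: 0.075 × V_1 = 0.3  =>  V_1 = 4 V
V_th = V_1 - V_2 = 4 - 0 = 4 V
Step 2 — R_th: zero the source — replace V1 by a short circuit (node 2 merges into node 0) — and find the resistance seen between A (node 1) and B (node 0).
Reduce the network between node 1 (A) and node 0 (B) by series/parallel combination:
  Rp1 = R1 ‖ R2 (parallel, both between nodes 0 and 1) = 1/(1/40 + 1/20) = 13.33 Ω
R_th = 13.33 Ω
I_n = V_th/R_th = 4/13.33 = 0.3 A, and R_n = R_th = 13.33 Ω

Final answer: I_n = 0.3 A, R_n = 13.33 Ω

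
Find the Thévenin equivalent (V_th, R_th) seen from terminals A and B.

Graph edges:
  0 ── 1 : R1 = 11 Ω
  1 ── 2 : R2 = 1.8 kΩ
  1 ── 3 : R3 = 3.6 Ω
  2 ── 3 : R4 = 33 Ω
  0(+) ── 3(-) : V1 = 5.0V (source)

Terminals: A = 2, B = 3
Step 1 — V_th is the open-circuit voltage V_A - V_B (nothing connected across the terminals).
Nodal analysis, taking node 3 as the 0 V reference.
Source V1 fixes V_0 = 5 V.
KCL at each unknown node (sum of currents leaving = 0; resistances in Ω):
  Node 1: (V_1 - 5)/11 + (V_1 - V_2)/1800 + (V_1 - 0)/3.6 = 0
  Node 2: (V_2 - V_1)/1800 + (V_2 - 0)/33 = 0
Collecting terms (coefficients in siemens):
  0.3692·V_1 - 0.0005556·V_2 = 0.4545
  0.03086·V_2 - 0.0005556·V_1 = 0
Determinant D = (0.3692)(0.03086) - (-0.0005556)(-0.0005556) = 0.01139
V_1 = [(0.4545)(0.03086) - (-0.0005556)(0)]/D = 1.231 V
V_2 = [(0.3692)(0) - (0.4545)(-0.0005556)]/D = 0.02216 V
V_th = V_2 - V_3 = 0.02216 - 0 = 0.02216 V
Step 2 — R_th: zero the source — replace V1 by a short circuit (node 3 merges into node 0) — and find the resistance seen between A (node 2) and B (node 0).
Reduce the network between node 2 (A) and node 0 (B) by series/parallel combination:
  Rp1 = R1 ‖ R3 (parallel, both between nodes 0 and 1) = 1/(1/11 + 1/3.6) = 2.712 Ω
  Rs1 = R2 + Rp1 (series, joined only at node 1) = 1800 + 2.712 = 1803 Ω
  Rp2 = R4 ‖ Rs1 (parallel, both between nodes 0 and 2) = 1/(1/33 + 1/1803) = 32.41 Ω
R_th = 32.41 Ω

Final answer: V_th = 0.02216 V, R_th = 32.41 Ω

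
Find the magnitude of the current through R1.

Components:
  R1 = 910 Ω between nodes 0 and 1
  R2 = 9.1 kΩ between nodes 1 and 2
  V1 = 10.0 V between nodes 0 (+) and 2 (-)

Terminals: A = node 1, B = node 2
Nodal analysis, taking node 2 as the 0 V reference.
Source V1 fixes V_0 = 10 V.
KCL at each unknown node (sum of currents leaving = 0; resistances in Ω):
  Node 1: (V_1 - 10)/910 + (V_1 - 0)/9100 = 0
Collecting terms: 0.001209 × V_1 = 0.01099  =>  V_1 = 9.091 V
I_R1 = (V_0 - V_1)/R1 = (10 - 9.091)/910 = 0.000999 A
|I_R1| = 0.000999 A

Final answer: |I_R1| = 0.000999 A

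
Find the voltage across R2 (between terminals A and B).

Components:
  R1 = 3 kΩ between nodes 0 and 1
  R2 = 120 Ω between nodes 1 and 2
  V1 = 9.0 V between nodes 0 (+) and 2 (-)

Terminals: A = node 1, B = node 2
R1 and R2 are in series across V1 (node 0 → node 1 → node 2), and the output A–B is taken across R2, so this is a voltage divider.
Series current: I = V1/(R1 + R2) = 9/(3000 + 120) = 9/3120 = 0.002885 A
V_R2 = I × R2 = V1 × R2/(R1 + R2) = 9 × 120/3120 = 0.3462 V

Final answer: 0.3462 V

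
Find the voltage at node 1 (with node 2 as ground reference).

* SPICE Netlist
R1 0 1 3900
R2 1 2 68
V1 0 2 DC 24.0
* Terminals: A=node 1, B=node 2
Nodal analysis, taking node 2 as the 0 V reference.
Source V1 fixes V_0 = 24 V.
KCL at each unknown node (sum of currents leaving = 0; resistances in Ω):
  Node 1: (V_1 - 24)/3900 + (V_1 - 0)/68 = 0
Collecting terms: 0.01496 × V_1 = 0.006154  =>  V_1 = 0.4113 V
The requested potential is V_1 = 0.4113 V.

Final answer: V_1 = 0.4113 V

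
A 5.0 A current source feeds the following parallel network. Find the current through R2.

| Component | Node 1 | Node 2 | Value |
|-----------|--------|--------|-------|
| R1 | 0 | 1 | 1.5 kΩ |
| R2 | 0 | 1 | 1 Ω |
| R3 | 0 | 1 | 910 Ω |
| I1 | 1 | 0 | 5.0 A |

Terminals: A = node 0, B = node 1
All resistors sit directly between nodes 0 and 1, so they are in parallel and share one voltage V; the full source current 5 A splits among them.
1/R_par = 1/1500 + 1/1 + 1/910 = 1.002 S  =>  R_par = 0.9982 Ω
V = I × R_par = 5 × 0.9982 = 4.991 V
I_R2 = V/R2 = 4.991/1 = 4.991 A

Final answer: 4.991 A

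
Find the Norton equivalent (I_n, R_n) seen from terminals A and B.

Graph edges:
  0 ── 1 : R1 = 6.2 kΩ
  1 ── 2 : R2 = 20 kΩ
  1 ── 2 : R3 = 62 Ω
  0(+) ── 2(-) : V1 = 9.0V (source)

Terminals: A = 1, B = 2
Find the Thévenin equivalent first; then I_n = V_th/R_th and R_n = R_th.
Step 1 — V_th is the open-circuit voltage V_A - V_B (nothing connected across the terminals).
Nodal analysis, taking node 2 as the 0 V reference.
Source V1 fixes V_0 = 9 V.
KCL at each unknown node (sum of currents leaving = 0; resistances in Ω):
  Node 1: (V_1 - 9)/6200 + (V_1 - 0)/20000 + (V_1 - 0)/62 = 0
Collecting terms: 0.01634 × V_1 = 0.001452  =>  V_1 = 0.08884 V
V_th = V_1 - V_2 = 0.08884 - 0 = 0.08884 V
Step 2 — R_th: zero the source — replace V1 by a short circuit (node 2 merges into node 0) — and find the resistance seen between A (node 1) and B (node 0).
Reduce the network between node 1 (A) and node 0 (B) by series/parallel combination:
  Rp1 = R1 ‖ R2 ‖ R3 (parallel, all between nodes 0 and 1) = 1/(1/6200 + 1/20000 + 1/62) = 61.2 Ω
R_th = 61.2 Ω
I_n = V_th/R_th = 0.08884/61.2 = 0.001452 A, and R_n = R_th = 61.2 Ω

Final answer: I_n = 0.001452 A, R_n = 61.2 Ω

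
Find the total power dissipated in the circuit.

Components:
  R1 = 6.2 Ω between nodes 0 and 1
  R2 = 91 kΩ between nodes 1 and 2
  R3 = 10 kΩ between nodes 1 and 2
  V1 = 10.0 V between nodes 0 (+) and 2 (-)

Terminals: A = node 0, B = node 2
Nodal analysis, taking node 2 as the 0 V reference.
Source V1 fixes V_0 = 10 V.
KCL at each unknown node (sum of currents leaving = 0; resistances in Ω):
  Node 1: (V_1 - 10)/6.2 + (V_1 - 0)/91000 + (V_1 - 0)/10000 = 0
Collecting terms: 0.1614 × V_1 = 1.613  =>  V_1 = 9.993 V
Power in each resistor, P = (ΔV)²/R:
  P_R1 = (10 - 9.993)²/6.2 = 0.000007627 W
  P_R2 = (9.993 - 0)²/91000 = 0.001097 W
  P_R3 = (9.993 - 0)²/10000 = 0.009986 W
P_total = P_R1 + P_R2 + P_R3 = 0.01109 W

Final answer: 0.01109 W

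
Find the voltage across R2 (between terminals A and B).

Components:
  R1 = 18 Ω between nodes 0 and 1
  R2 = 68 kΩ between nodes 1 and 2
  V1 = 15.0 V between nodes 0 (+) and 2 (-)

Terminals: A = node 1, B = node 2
R1 and R2 are in series across V1 (node 0 → node 1 → node 2), and the output A–B is taken across R2, so this is a voltage divider.
Series current: I = V1/(R1 + R2) = 15/(18 + 68000) = 15/68020 = 0.0002205 A
V_R2 = I × R2 = V1 × R2/(R1 + R2) = 15 × 68000/68020 = 15 V

Final answer: 15 V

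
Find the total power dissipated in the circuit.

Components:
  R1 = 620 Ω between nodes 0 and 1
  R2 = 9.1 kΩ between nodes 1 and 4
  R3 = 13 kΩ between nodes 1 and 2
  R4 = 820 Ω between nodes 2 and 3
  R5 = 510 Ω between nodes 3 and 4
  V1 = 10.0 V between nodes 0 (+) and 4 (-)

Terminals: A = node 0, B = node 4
Nodal analysis, taking node 4 as the 0 V reference.
Source V1 fixes V_0 = 10 V.
KCL at each unknown node (sum of currents leaving = 0; resistances in Ω):
  Node 1: (V_1 - 10)/620 + (V_1 - 0)/9100 + (V_1 - V_2)/13000 = 0
  Node 2: (V_2 - V_1)/13000 + (V_2 - V_3)/820 = 0
  Node 3: (V_3 - V_2)/820 + (V_3 - 0)/510 = 0
Collecting terms (coefficients in siemens):
  0.0018·V_1 - 0.00007692·V_2 = 0.01613
  0.001296·V_2 - 0.00007692·V_1 - 0.00122·V_3 = 0
  0.00318·V_3 - 0.00122·V_2 = 0
Solving these 3 simultaneous equations (Gaussian elimination) gives:
  V_1 = 8.998 V, V_2 = 0.8351 V, V_3 = 0.3202 V
Power in each resistor, P = (ΔV)²/R:
  P_R1 = (10 - 8.998)²/620 = 0.00162 W
  P_R2 = (8.998 - 0)²/9100 = 0.008897 W
  P_R3 = (8.998 - 0.8351)²/13000 = 0.005125 W
  P_R4 = (0.8351 - 0.3202)²/820 = 0.0003233 W
  P_R5 = (0.3202 - 0)²/510 = 0.0002011 W
P_total = P_R1 + P_R2 + P_R3 + P_R4 + P_R5 = 0.01617 W

Final answer: 0.01617 W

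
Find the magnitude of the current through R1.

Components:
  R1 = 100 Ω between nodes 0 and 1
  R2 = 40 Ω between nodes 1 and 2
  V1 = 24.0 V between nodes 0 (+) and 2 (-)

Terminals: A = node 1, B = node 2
Nodal analysis, taking node 2 as the 0 V reference.
Source V1 fixes V_0 = 24 V.
KCL at each unknown node (sum of currents leaving = 0; resistances in Ω):
  Node 1: (V_1 - 24)/100 + (V_1 - 0)/40 = 0
Collecting terms: 0.035 × V_1 = 0.24  =>  V_1 = 6.857 V
I_R1 = (V_0 - V_1)/R1 = (24 - 6.857)/100 = 0.1714 A
|I_R1| = 0.1714 A

Final answer: |I_R1| = 0.1714 A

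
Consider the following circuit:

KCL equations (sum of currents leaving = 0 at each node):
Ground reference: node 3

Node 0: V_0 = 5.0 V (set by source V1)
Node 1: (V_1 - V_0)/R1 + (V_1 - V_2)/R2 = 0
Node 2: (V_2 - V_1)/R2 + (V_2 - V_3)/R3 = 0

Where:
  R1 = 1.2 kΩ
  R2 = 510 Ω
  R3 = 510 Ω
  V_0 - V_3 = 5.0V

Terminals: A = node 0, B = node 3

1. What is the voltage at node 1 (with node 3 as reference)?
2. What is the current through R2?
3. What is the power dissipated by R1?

Nodal analysis, taking node 3 as the 0 V reference.
Source V1 fixes V_0 = 5 V.
KCL at each unknown node (sum of currents leaving = 0; resistances in Ω):
  Node 1: (V_1 - 5)/1200 + (V_1 - V_2)/510 = 0
  Node 2: (V_2 - V_1)/510 + (V_2 - 0)/510 = 0
Collecting terms (coefficients in siemens):
  0.002794·V_1 - 0.001961·V_2 = 0.004167
  0.003922·V_2 - 0.001961·V_1 = 0
Determinant D = (0.002794)(0.003922) - (-0.001961)(-0.001961) = 0.000007113
V_1 = [(0.004167)(0.003922) - (-0.001961)(0)]/D = 2.297 V
V_2 = [(0.002794)(0) - (0.004167)(-0.001961)]/D = 1.149 V
Part 1:
  Read off the nodal solution: V_1 = 2.297 V
Part 2:
  I_R2 = (V_1 - V_2)/R2 = (2.297 - 1.149)/510 = 0.002252 A
  Magnitude: I_R2 = 0.002252 A
Part 3:
  I_R1 = (V_0 - V_1)/R1 = (5 - 2.297)/1200 = 0.002252 A
  P_R1 = I_R1² × R1 = (0.002252)² × 1200 = 0.006087 W

Final answers:
1. V_1 = 2.297 V
2. I_R2 = 0.002252 A
3. P_R1 = 0.006087 W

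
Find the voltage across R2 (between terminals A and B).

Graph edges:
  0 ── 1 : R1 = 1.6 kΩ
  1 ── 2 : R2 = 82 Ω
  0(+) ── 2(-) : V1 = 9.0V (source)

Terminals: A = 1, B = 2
R1 and R2 are in series across V1 (node 0 → node 1 → node 2), and the output A–B is taken across R2, so this is a voltage divider.
Series current: I = V1/(R1 + R2) = 9/(1600 + 82) = 9/1682 = 0.005351 A
V_R2 = I × R2 = V1 × R2/(R1 + R2) = 9 × 82/1682 = 0.4388 V

Final answer: 0.4388 V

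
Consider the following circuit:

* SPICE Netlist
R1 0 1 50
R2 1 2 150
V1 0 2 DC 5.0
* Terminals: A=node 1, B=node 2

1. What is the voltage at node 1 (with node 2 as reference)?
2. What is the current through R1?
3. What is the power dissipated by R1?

Nodal analysis, taking node 2 as the 0 V reference.
Source V1 fixes V_0 = 5 V.
KCL at each unknown node (sum of currents leaving = 0; resistances in Ω):
  Node 1: (V_1 - 5)/50 + (V_1 - 0)/150 = 0
Collecting terms: 0.02667 × V_1 = 0.1  =>  V_1 = 3.75 V
Part 1:
  Read off the nodal solution: V_1 = 3.75 V
Part 2:
  I_R1 = (V_0 - V_1)/R1 = (5 - 3.75)/50 = 0.025 A
  Magnitude: I_R1 = 0.025 A
Part 3:
  I_R1 = (V_0 - V_1)/R1 = (5 - 3.75)/50 = 0.025 A
  P_R1 = I_R1² × R1 = (0.025)² × 50 = 0.03125 W

Final answers:
1. V_1 = 3.75 V
2. I_R1 = 0.025 A
3. P_R1 = 0.03125 W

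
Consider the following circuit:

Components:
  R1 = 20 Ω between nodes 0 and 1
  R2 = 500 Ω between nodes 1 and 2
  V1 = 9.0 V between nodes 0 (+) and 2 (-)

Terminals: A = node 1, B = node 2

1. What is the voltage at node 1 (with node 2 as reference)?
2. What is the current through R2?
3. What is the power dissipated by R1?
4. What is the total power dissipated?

Nodal analysis, taking node 2 as the 0 V reference.
Source V1 fixes V_0 = 9 V.
KCL at each unknown node (sum of currents leaving = 0; resistances in Ω):
  Node 1: (V_1 - 9)/20 + (V_1 - 0)/500 = 0
Collecting terms: 0.052 × V_1 = 0.45  =>  V_1 = 8.654 V
Part 1:
  Read off the nodal solution: V_1 = 8.654 V
Part 2:
  I_R2 = (V_1 - V_2)/R2 = (8.654 - 0)/500 = 0.01731 A
  Magnitude: I_R2 = 0.01731 A
Part 3:
  I_R1 = (V_0 - V_1)/R1 = (9 - 8.654)/20 = 0.01731 A
  P_R1 = I_R1² × R1 = (0.01731)² × 20 = 0.005991 W
Part 4:
  Power in each resistor, P = (ΔV)²/R:
    P_R1 = (9 - 8.654)²/20 = 0.005991 W
    P_R2 = (8.654 - 0)²/500 = 0.1498 W
  P_total = P_R1 + P_R2 = 0.1558 W

Final answers:
1. V_1 = 8.654 V
2. I_R2 = 0.01731 A
3. P_R1 = 0.005991 W
4. P_total = 0.1558 W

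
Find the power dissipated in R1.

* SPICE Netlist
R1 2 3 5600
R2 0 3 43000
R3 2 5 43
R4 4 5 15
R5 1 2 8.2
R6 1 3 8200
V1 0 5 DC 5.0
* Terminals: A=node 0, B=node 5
Nodal analysis, taking node 5 as the 0 V reference.
Source V1 fixes V_0 = 5 V.
KCL at each unknown node (sum of currents leaving = 0; resistances in Ω):
  Node 1: (V_1 - V_2)/8.2 + (V_1 - V_3)/8200 = 0
  Node 2: (V_2 - V_3)/5600 + (V_2 - 0)/43 + (V_2 - V_1)/8.2 = 0
  Node 3: (V_3 - V_2)/5600 + (V_3 - 5)/43000 + (V_3 - V_1)/8200 = 0
  Node 4: (V_4 - 0)/15 = 0
Collecting terms (coefficients in siemens):
  0.1221·V_1 - 0.122·V_2 - 0.000122·V_3 = 0
  0.1454·V_2 - 0.122·V_1 - 0.0001786·V_3 = 0
  0.0003238·V_3 - 0.000122·V_1 - 0.0001786·V_2 = 0.0001163
  0.06667·V_4 = 0
Solving these 4 simultaneous equations (Gaussian elimination) gives:
  V_1 = 0.004995 V, V_2 = 0.004636 V, V_3 = 0.3636 V, V_4 = 0 V
I_R1 = (V_2 - V_3)/R1 = (0.004636 - 0.3636)/5600 = -0.0000641 A
P_R1 = I_R1² × R1 = (-0.0000641)² × 5600 = 0.00002301 W

Final answer: 2.301e-05 W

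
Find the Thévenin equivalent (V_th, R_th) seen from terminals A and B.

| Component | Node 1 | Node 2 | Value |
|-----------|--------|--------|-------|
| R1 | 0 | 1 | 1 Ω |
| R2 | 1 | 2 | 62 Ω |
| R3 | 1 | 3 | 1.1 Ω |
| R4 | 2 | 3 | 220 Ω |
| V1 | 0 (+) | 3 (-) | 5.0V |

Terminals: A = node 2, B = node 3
Step 1 — V_th is the open-circuit voltage V_A - V_B (nothing connected across the terminals).
Nodal analysis, taking node 3 as the 0 V reference.
Source V1 fixes V_0 = 5 V.
KCL at each unknown node (sum of currents leaving = 0; resistances in Ω):
  Node 1: (V_1 - 5)/1 + (V_1 - V_2)/62 + (V_1 - 0)/1.1 = 0
  Node 2: (V_2 - V_1)/62 + (V_2 - 0)/220 = 0
Collecting terms (coefficients in siemens):
  1.925·V_1 - 0.01613·V_2 = 5
  0.02067·V_2 - 0.01613·V_1 = 0
Determinant D = (1.925)(0.02067) - (-0.01613)(-0.01613) = 0.03954
V_1 = [(5)(0.02067) - (-0.01613)(0)]/D = 2.614 V
V_2 = [(1.925)(0) - (5)(-0.01613)]/D = 2.039 V
V_th = V_2 - V_3 = 2.039 - 0 = 2.039 V
Step 2 — R_th: zero the source — replace V1 by a short circuit (node 3 merges into node 0) — and find the resistance seen between A (node 2) and B (node 0).
Reduce the network between node 2 (A) and node 0 (B) by series/parallel combination:
  Rp1 = R1 ‖ R3 (parallel, both between nodes 0 and 1) = 1/(1/1 + 1/1.1) = 0.5238 Ω
  Rs1 = R2 + Rp1 (series, joined only at node 1) = 62 + 0.5238 = 62.52 Ω
  Rp2 = R4 ‖ Rs1 (parallel, both between nodes 0 and 2) = 1/(1/220 + 1/62.52) = 48.69 Ω
R_th = 48.69 Ω

Final answer: V_th = 2.039 V, R_th = 48.69 Ω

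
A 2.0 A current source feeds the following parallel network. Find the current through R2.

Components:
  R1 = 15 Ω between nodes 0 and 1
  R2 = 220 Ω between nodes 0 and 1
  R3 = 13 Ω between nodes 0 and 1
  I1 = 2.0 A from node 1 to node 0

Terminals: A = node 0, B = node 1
All resistors sit directly between nodes 0 and 1, so they are in parallel and share one voltage V; the full source current 2 A splits among them.
1/R_par = 1/15 + 1/220 + 1/13 = 0.1481 S  =>  R_par = 6.751 Ω
V = I × R_par = 2 × 6.751 = 13.5 V
I_R2 = V/R2 = 13.5/220 = 0.06137 A

Final answer: 0.06137 A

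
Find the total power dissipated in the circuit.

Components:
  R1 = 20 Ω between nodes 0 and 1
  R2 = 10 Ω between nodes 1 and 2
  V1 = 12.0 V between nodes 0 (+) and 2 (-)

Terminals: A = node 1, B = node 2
Nodal analysis, taking node 2 as the 0 V reference.
Source V1 fixes V_0 = 12 V.
KCL at each unknown node (sum of currents leaving = 0; resistances in Ω):
  Node 1: (V_1 - 12)/20 + (V_1 - 0)/10 = 0
Collecting terms: 0.15 × V_1 = 0.6  =>  V_1 = 4 V
Power in each resistor, P = (ΔV)²/R:
  P_R1 = (12 - 4)²/20 = 3.2 W
  P_R2 = (4 - 0)²/10 = 1.6 W
P_total = P_R1 + P_R2 = 4.8 W

Final answer: 4.8 W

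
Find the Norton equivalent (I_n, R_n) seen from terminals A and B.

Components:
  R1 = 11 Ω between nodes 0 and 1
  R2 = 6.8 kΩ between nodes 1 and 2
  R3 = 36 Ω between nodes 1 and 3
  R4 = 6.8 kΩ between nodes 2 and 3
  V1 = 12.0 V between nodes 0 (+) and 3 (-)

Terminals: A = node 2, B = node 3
Find the Thévenin equivalent first; then I_n = V_th/R_th and R_n = R_th.
Step 1 — V_th is the open-circuit voltage V_A - V_B (nothing connected across the terminals).
Nodal analysis, taking node 3 as the 0 V reference.
Source V1 fixes V_0 = 12 V.
KCL at each unknown node (sum of currents leaving = 0; resistances in Ω):
  Node 1: (V_1 - 12)/11 + (V_1 - V_2)/6800 + (V_1 - 0)/36 = 0
  Node 2: (V_2 - V_1)/6800 + (V_2 - 0)/6800 = 0
Collecting terms (coefficients in siemens):
  0.1188·V_1 - 0.0001471·V_2 = 1.091
  0.0002941·V_2 - 0.0001471·V_1 = 0
Determinant D = (0.1188)(0.0002941) - (-0.0001471)(-0.0001471) = 0.00003493
V_1 = [(1.091)(0.0002941) - (-0.0001471)(0)]/D = 9.186 V
V_2 = [(0.1188)(0) - (1.091)(-0.0001471)]/D = 4.593 V
V_th = V_2 - V_3 = 4.593 - 0 = 4.593 V
Step 2 — R_th: zero the source — replace V1 by a short circuit (node 3 merges into node 0) — and find the resistance seen between A (node 2) and B (node 0).
Reduce the network between node 2 (A) and node 0 (B) by series/parallel combination:
  Rp1 = R1 ‖ R3 (parallel, both between nodes 0 and 1) = 1/(1/11 + 1/36) = 8.426 Ω
  Rs1 = R2 + Rp1 (series, joined only at node 1) = 6800 + 8.426 = 6808 Ω
  Rp2 = R4 ‖ Rs1 (parallel, both between nodes 0 and 2) = 1/(1/6800 + 1/6808) = 3402 Ω
R_th = 3.402 kΩ
I_n = V_th/R_th = 4.593/3402 = 0.00135 A, and R_n = R_th = 3.402 kΩ

Final answer: I_n = 0.00135 A, R_n = 3.402 kΩ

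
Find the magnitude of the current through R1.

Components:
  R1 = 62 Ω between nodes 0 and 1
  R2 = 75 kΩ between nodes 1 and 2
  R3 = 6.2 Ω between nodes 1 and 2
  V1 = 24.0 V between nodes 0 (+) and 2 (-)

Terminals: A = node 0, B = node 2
Nodal analysis, taking node 2 as the 0 V reference.
Source V1 fixes V_0 = 24 V.
KCL at each unknown node (sum of currents leaving = 0; resistances in Ω):
  Node 1: (V_1 - 24)/62 + (V_1 - 0)/75000 + (V_1 - 0)/6.2 = 0
Collecting terms: 0.1774 × V_1 = 0.3871  =>  V_1 = 2.182 V
I_R1 = (V_0 - V_1)/R1 = (24 - 2.182)/62 = 0.3519 A
|I_R1| = 0.3519 A

Final answer: |I_R1| = 0.3519 A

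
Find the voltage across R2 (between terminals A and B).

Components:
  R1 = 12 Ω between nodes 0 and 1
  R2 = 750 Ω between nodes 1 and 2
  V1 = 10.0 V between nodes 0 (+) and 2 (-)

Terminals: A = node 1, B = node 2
R1 and R2 are in series across V1 (node 0 → node 1 → node 2), and the output A–B is taken across R2, so this is a voltage divider.
Series current: I = V1/(R1 + R2) = 10/(12 + 750) = 10/762 = 0.01312 A
V_R2 = I × R2 = V1 × R2/(R1 + R2) = 10 × 750/762 = 9.843 V

Final answer: 9.843 V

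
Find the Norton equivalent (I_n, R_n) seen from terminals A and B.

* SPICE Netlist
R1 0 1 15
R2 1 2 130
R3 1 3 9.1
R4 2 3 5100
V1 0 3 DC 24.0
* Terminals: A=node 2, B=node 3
Find the Thévenin equivalent first; then I_n = V_th/R_th and R_n = R_th.
Step 1 — V_th is the open-circuit voltage V_A - V_B (nothing connected across the terminals).
Nodal analysis, taking node 3 as the 0 V reference.
Source V1 fixes V_0 = 24 V.
KCL at each unknown node (sum of currents leaving = 0; resistances in Ω):
  Node 1: (V_1 - 24)/15 + (V_1 - V_2)/130 + (V_1 - 0)/9.1 = 0
  Node 2: (V_2 - V_1)/130 + (V_2 - 0)/5100 = 0
Collecting terms (coefficients in siemens):
  0.1842·V_1 - 0.007692·V_2 = 1.6
  0.007888·V_2 - 0.007692·V_1 = 0
Determinant D = (0.1842)(0.007888) - (-0.007692)(-0.007692) = 0.001394
V_1 = [(1.6)(0.007888) - (-0.007692)(0)]/D = 9.052 V
V_2 = [(0.1842)(0) - (1.6)(-0.007692)]/D = 8.827 V
V_th = V_2 - V_3 = 8.827 - 0 = 8.827 V
Step 2 — R_th: zero the source — replace V1 by a short circuit (node 3 merges into node 0) — and find the resistance seen between A (node 2) and B (node 0).
Reduce the network between node 2 (A) and node 0 (B) by series/parallel combination:
  Rp1 = R1 ‖ R3 (parallel, both between nodes 0 and 1) = 1/(1/15 + 1/9.1) = 5.664 Ω
  Rs1 = R2 + Rp1 (series, joined only at node 1) = 130 + 5.664 = 135.7 Ω
  Rp2 = R4 ‖ Rs1 (parallel, both between nodes 0 and 2) = 1/(1/5100 + 1/135.7) = 132.1 Ω
R_th = 132.1 Ω
I_n = V_th/R_th = 8.827/132.1 = 0.0668 A, and R_n = R_th = 132.1 Ω

Final answer: I_n = 0.0668 A, R_n = 132.1 Ω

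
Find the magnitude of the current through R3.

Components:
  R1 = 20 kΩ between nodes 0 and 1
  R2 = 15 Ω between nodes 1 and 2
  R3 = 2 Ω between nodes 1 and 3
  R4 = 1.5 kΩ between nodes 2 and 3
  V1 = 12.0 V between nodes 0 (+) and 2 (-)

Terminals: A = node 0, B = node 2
Nodal analysis, taking node 2 as the 0 V reference.
Source V1 fixes V_0 = 12 V.
KCL at each unknown node (sum of currents leaving = 0; resistances in Ω):
  Node 1: (V_1 - 12)/20000 + (V_1 - 0)/15 + (V_1 - V_3)/2 = 0
  Node 3: (V_3 - V_1)/2 + (V_3 - 0)/1500 = 0
Collecting terms (coefficients in siemens):
  0.5667·V_1 - 0.5·V_3 = 0.0006
  0.5007·V_3 - 0.5·V_1 = 0
Determinant D = (0.5667)(0.5007) - (-0.5)(-0.5) = 0.03374
V_1 = [(0.0006)(0.5007) - (-0.5)(0)]/D = 0.008904 V
V_3 = [(0.5667)(0) - (0.0006)(-0.5)]/D = 0.008893 V
I_R3 = (V_1 - V_3)/R3 = (0.008904 - 0.008893)/2 = 0.000005928 A
|I_R3| = 0.000005928 A

Final answer: |I_R3| = 5.928e-06 A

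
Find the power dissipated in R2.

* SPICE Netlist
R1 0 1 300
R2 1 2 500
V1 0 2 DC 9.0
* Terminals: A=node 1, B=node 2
Nodal analysis, taking node 2 as the 0 V reference.
Source V1 fixes V_0 = 9 V.
KCL at each unknown node (sum of currents leaving = 0; resistances in Ω):
  Node 1: (V_1 - 9)/300 + (V_1 - 0)/500 = 0
Collecting terms: 0.005333 × V_1 = 0.03  =>  V_1 = 5.625 V
I_R2 = (V_1 - V_2)/R2 = (5.625 - 0)/500 = 0.01125 A
P_R2 = I_R2² × R2 = (0.01125)² × 500 = 0.06328 W

Final answer: 0.06328 W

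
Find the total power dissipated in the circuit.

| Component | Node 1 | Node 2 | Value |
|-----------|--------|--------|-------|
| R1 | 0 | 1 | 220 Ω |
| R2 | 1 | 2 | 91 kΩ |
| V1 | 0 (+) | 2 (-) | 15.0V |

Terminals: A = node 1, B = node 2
Nodal analysis, taking node 2 as the 0 V reference.
Source V1 fixes V_0 = 15 V.
KCL at each unknown node (sum of currents leaving = 0; resistances in Ω):
  Node 1: (V_1 - 15)/220 + (V_1 - 0)/91000 = 0
Collecting terms: 0.004556 × V_1 = 0.06818  =>  V_1 = 14.96 V
Power in each resistor, P = (ΔV)²/R:
  P_R1 = (15 - 14.96)²/220 = 0.000005949 W
  P_R2 = (14.96 - 0)²/91000 = 0.002461 W
P_total = P_R1 + P_R2 = 0.002467 W

Final answer: 0.002467 W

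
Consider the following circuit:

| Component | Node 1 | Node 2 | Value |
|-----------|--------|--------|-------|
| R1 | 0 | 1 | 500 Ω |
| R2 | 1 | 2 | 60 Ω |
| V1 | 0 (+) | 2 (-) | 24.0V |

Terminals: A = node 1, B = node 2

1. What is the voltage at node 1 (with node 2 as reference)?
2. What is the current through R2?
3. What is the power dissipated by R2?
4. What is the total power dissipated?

Nodal analysis, taking node 2 as the 0 V reference.
Source V1 fixes V_0 = 24 V.
KCL at each unknown node (sum of currents leaving = 0; resistances in Ω):
  Node 1: (V_1 - 24)/500 + (V_1 - 0)/60 = 0
Collecting terms: 0.01867 × V_1 = 0.048  =>  V_1 = 2.571 V
Part 1:
  Read off the nodal solution: V_1 = 2.571 V
Part 2:
  I_R2 = (V_1 - V_2)/R2 = (2.571 - 0)/60 = 0.04286 A
  Magnitude: I_R2 = 0.04286 A
Part 3:
  I_R2 = (V_1 - V_2)/R2 = (2.571 - 0)/60 = 0.04286 A
  P_R2 = I_R2² × R2 = (0.04286)² × 60 = 0.1102 W
Part 4:
  Power in each resistor, P = (ΔV)²/R:
    P_R1 = (24 - 2.571)²/500 = 0.9184 W
    P_R2 = (2.571 - 0)²/60 = 0.1102 W
  P_total = P_R1 + P_R2 = 1.029 W

Final answers:
1. V_1 = 2.571 V
2. I_R2 = 0.04286 A
3. P_R2 = 0.1102 W
4. P_total = 1.029 W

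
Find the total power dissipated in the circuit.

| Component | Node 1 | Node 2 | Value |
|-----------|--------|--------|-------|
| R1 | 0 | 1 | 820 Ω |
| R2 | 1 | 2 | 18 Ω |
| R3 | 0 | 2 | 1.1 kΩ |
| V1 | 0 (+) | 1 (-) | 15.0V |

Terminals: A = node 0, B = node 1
Nodal analysis, taking node 1 as the 0 V reference.
Source V1 fixes V_0 = 15 V.
KCL at each unknown node (sum of currents leaving = 0; resistances in Ω):
  Node 2: (V_2 - 0)/18 + (V_2 - 15)/1100 = 0
Collecting terms: 0.05646 × V_2 = 0.01364  =>  V_2 = 0.2415 V
Power in each resistor, P = (ΔV)²/R:
  P_R1 = (15 - 0)²/820 = 0.2744 W
  P_R2 = (0 - 0.2415)²/18 = 0.00324 W
  P_R3 = (15 - 0.2415)²/1100 = 0.198 W
P_total = P_R1 + P_R2 + P_R3 = 0.4756 W

Final answer: 0.4756 W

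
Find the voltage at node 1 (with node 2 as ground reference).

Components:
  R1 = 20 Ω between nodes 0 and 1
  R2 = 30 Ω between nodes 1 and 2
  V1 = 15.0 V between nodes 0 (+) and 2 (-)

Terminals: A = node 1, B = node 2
Nodal analysis, taking node 2 as the 0 V reference.
Source V1 fixes V_0 = 15 V.
KCL at each unknown node (sum of currents leaving = 0; resistances in Ω):
  Node 1: (V_1 - 15)/20 + (V_1 - 0)/30 = 0
Collecting terms: 0.08333 × V_1 = 0.75  =>  V_1 = 9 V
The requested potential is V_1 = 9 V.

Final answer: V_1 = 9 V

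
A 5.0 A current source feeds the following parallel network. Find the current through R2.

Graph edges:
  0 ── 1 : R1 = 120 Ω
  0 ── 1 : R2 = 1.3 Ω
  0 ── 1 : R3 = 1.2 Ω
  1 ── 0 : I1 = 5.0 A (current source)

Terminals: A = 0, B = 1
All resistors sit directly between nodes 0 and 1, so they are in parallel and share one voltage V; the full source current 5 A splits among them.
1/R_par = 1/120 + 1/1.3 + 1/1.2 = 1.611 S  =>  R_par = 0.6208 Ω
V = I × R_par = 5 × 0.6208 = 3.104 V
I_R2 = V/R2 = 3.104/1.3 = 2.388 A

Final answer: 2.388 A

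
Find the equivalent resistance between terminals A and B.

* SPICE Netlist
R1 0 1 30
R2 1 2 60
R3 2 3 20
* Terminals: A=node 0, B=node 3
Reduce the network between node 0 (A) and node 3 (B) by series/parallel combination:
  Rs1 = R1 + R2 (series, joined only at node 1) = 30 + 60 = 90 Ω
  Rs2 = R3 + Rs1 (series, joined only at node 2) = 20 + 90 = 110 Ω
R_eq = 110 Ω

Final answer: 110 Ω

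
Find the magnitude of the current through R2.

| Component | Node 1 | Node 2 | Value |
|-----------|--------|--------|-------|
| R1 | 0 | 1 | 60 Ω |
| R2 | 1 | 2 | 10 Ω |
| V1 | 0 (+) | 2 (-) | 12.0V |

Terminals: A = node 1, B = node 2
Nodal analysis, taking node 2 as the 0 V reference.
Source V1 fixes V_0 = 12 V.
KCL at each unknown node (sum of currents leaving = 0; resistances in Ω):
  Node 1: (V_1 - 12)/60 + (V_1 - 0)/10 = 0
Collecting terms: 0.1167 × V_1 = 0.2  =>  V_1 = 1.714 V
I_R2 = (V_1 - V_2)/R2 = (1.714 - 0)/10 = 0.1714 A
|I_R2| = 0.1714 A

Final answer: |I_R2| = 0.1714 A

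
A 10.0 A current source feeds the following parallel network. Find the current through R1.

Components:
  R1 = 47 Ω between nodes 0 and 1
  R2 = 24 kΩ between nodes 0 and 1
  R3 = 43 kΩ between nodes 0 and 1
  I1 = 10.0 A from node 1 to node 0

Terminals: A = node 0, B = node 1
All resistors sit directly between nodes 0 and 1, so they are in parallel and share one voltage V; the full source current 10 A splits among them.
1/R_par = 1/47 + 1/24000 + 1/43000 = 0.02134 S  =>  R_par = 46.86 Ω
V = I × R_par = 10 × 46.86 = 468.6 V
I_R1 = V/R1 = 468.6/47 = 9.97 A

Final answer: 9.97 A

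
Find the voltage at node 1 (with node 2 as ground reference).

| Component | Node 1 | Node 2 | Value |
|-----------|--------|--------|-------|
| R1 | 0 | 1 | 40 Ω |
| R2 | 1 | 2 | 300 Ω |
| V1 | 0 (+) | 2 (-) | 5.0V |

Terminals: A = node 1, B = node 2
Nodal analysis, taking node 2 as the 0 V reference.
Source V1 fixes V_0 = 5 V.
KCL at each unknown node (sum of currents leaving = 0; resistances in Ω):
  Node 1: (V_1 - 5)/40 + (V_1 - 0)/300 = 0
Collecting terms: 0.02833 × V_1 = 0.125  =>  V_1 = 4.412 V
The requested potential is V_1 = 4.412 V.

Final answer: V_1 = 4.412 V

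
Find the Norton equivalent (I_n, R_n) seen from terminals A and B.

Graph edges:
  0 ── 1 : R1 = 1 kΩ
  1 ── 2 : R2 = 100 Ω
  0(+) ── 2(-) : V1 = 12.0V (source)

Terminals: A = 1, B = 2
Find the Thévenin equivalent first; then I_n = V_th/R_th and R_n = R_th.
Step 1 — V_th is the open-circuit voltage V_A - V_B (nothing connected across the terminals).
Nodal analysis, taking node 2 as the 0 V reference.
Source V1 fixes V_0 = 12 V.
KCL at each unknown node (sum of currents leaving = 0; resistances in Ω):
  Node 1: (V_1 - 12)/1000 + (V_1 - 0)/100 = 0
Collecting terms: 0.011 × V_1 = 0.012  =>  V_1 = 1.091 V
V_th = V_1 - V_2 = 1.091 - 0 = 1.091 V
Step 2 — R_th: zero the source — replace V1 by a short circuit (node 2 merges into node 0) — and find the resistance seen between A (node 1) and B (node 0).
Reduce the network between node 1 (A) and node 0 (B) by series/parallel combination:
  Rp1 = R1 ‖ R2 (parallel, both between nodes 0 and 1) = 1/(1/1000 + 1/100) = 90.91 Ω
R_th = 90.91 Ω
I_n = V_th/R_th = 1.091/90.91 = 0.012 A, and R_n = R_th = 90.91 Ω

Final answer: I_n = 0.012 A, R_n = 90.91 Ω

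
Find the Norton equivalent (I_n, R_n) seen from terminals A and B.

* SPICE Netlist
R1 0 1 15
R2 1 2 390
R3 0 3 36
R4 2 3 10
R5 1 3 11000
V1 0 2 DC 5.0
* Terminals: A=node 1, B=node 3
Find the Thévenin equivalent first; then I_n = V_th/R_th and R_n = R_th.
Step 1 — V_th is the open-circuit voltage V_A - V_B (nothing connected across the terminals).
Nodal analysis, taking node 2 as the 0 V reference.
Source V1 fixes V_0 = 5 V.
KCL at each unknown node (sum of currents leaving = 0; resistances in Ω):
  Node 1: (V_1 - 5)/15 + (V_1 - 0)/390 + (V_1 - V_3)/11000 = 0
  Node 3: (V_3 - 5)/36 + (V_3 - 0)/10 + (V_3 - V_1)/11000 = 0
Collecting terms (coefficients in siemens):
  0.06932·V_1 - 0.00009091·V_3 = 0.3333
  0.1279·V_3 - 0.00009091·V_1 = 0.1389
Determinant D = (0.06932)(0.1279) - (-0.00009091)(-0.00009091) = 0.008864
V_1 = [(0.3333)(0.1279) - (-0.00009091)(0.1389)]/D = 4.81 V
V_3 = [(0.06932)(0.1389) - (0.3333)(-0.00009091)]/D = 1.09 V
V_th = V_1 - V_3 = 4.81 - 1.09 = 3.72 V
Step 2 — R_th: zero the source — replace V1 by a short circuit (node 2 merges into node 0) — and find the resistance seen between A (node 1) and B (node 3).
Reduce the network between node 1 (A) and node 3 (B) by series/parallel combination:
  Rp1 = R1 ‖ R2 (parallel, both between nodes 0 and 1) = 1/(1/15 + 1/390) = 14.44 Ω
  Rp2 = R3 ‖ R4 (parallel, both between nodes 0 and 3) = 1/(1/36 + 1/10) = 7.826 Ω
  Rs1 = Rp1 + Rp2 (series, joined only at node 0) = 14.44 + 7.826 = 22.27 Ω
  Rp3 = R5 ‖ Rs1 (parallel, both between nodes 1 and 3) = 1/(1/11000 + 1/22.27) = 22.23 Ω
R_th = 22.23 Ω
I_n = V_th/R_th = 3.72/22.23 = 0.1674 A, and R_n = R_th = 22.23 Ω

Final answer: I_n = 0.1674 A, R_n = 22.23 Ω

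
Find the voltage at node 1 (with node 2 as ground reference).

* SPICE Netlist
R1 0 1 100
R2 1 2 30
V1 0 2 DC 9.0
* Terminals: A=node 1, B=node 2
Nodal analysis, taking node 2 as the 0 V reference.
Source V1 fixes V_0 = 9 V.
KCL at each unknown node (sum of currents leaving = 0; resistances in Ω):
  Node 1: (V_1 - 9)/100 + (V_1 - 0)/30 = 0
Collecting terms: 0.04333 × V_1 = 0.09  =>  V_1 = 2.077 V
The requested potential is V_1 = 2.077 V.

Final answer: V_1 = 2.077 V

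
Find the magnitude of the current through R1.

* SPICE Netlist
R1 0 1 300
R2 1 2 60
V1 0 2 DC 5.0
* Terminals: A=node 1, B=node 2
Nodal analysis, taking node 2 as the 0 V reference.
Source V1 fixes V_0 = 5 V.
KCL at each unknown node (sum of currents leaving = 0; resistances in Ω):
  Node 1: (V_1 - 5)/300 + (V_1 - 0)/60 = 0
Collecting terms: 0.02 × V_1 = 0.01667  =>  V_1 = 0.8333 V
I_R1 = (V_0 - V_1)/R1 = (5 - 0.8333)/300 = 0.01389 A
|I_R1| = 0.01389 A

Final answer: |I_R1| = 0.01389 A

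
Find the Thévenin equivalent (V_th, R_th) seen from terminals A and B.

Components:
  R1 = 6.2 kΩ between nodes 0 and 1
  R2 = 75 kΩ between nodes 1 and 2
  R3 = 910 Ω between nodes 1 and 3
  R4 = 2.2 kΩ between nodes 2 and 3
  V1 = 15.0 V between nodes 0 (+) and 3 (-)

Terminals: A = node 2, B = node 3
Step 1 — V_th is the open-circuit voltage V_A - V_B (nothing connected across the terminals).
Nodal analysis, taking node 3 as the 0 V reference.
Source V1 fixes V_0 = 15 V.
KCL at each unknown node (sum of currents leaving = 0; resistances in Ω):
  Node 1: (V_1 - 15)/6200 + (V_1 - V_2)/75000 + (V_1 - 0)/910 = 0
  Node 2: (V_2 - V_1)/75000 + (V_2 - 0)/2200 = 0
Collecting terms (coefficients in siemens):
  0.001274·V_1 - 0.00001333·V_2 = 0.002419
  0.0004679·V_2 - 0.00001333·V_1 = 0
Determinant D = (0.001274)(0.0004679) - (-0.00001333)(-0.00001333) = 0.0000005957
V_1 = [(0.002419)(0.0004679) - (-0.00001333)(0)]/D = 1.9 V
V_2 = [(0.001274)(0) - (0.002419)(-0.00001333)]/D = 0.05415 V
V_th = V_2 - V_3 = 0.05415 - 0 = 0.05415 V
Step 2 — R_th: zero the source — replace V1 by a short circuit (node 3 merges into node 0) — and find the resistance seen between A (node 2) and B (node 0).
Reduce the network between node 2 (A) and node 0 (B) by series/parallel combination:
  Rp1 = R1 ‖ R3 (parallel, both between nodes 0 and 1) = 1/(1/6200 + 1/910) = 793.5 Ω
  Rs1 = R2 + Rp1 (series, joined only at node 1) = 75000 + 793.5 = 75790 Ω
  Rp2 = R4 ‖ Rs1 (parallel, both between nodes 0 and 2) = 1/(1/2200 + 1/75790) = 2138 Ω
R_th = 2.138 kΩ

Final answer: V_th = 0.05415 V, R_th = 2.138 kΩ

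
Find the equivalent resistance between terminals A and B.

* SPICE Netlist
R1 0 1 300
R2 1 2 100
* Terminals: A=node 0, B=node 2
Reduce the network between node 0 (A) and node 2 (B) by series/parallel combination:
  Rs1 = R1 + R2 (series, joined only at node 1) = 300 + 100 = 400 Ω
R_eq = 400 Ω

Final answer: 400 Ω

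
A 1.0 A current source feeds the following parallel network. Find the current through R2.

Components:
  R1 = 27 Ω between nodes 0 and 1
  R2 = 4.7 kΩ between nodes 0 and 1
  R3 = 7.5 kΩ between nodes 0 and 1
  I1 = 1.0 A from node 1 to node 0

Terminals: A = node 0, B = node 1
All resistors sit directly between nodes 0 and 1, so they are in parallel and share one voltage V; the full source current 1 A splits among them.
1/R_par = 1/27 + 1/4700 + 1/7500 = 0.03738 S  =>  R_par = 26.75 Ω
V = I × R_par = 1 × 26.75 = 26.75 V
I_R2 = V/R2 = 26.75/4700 = 0.005691 A

Final answer: 0.005691 A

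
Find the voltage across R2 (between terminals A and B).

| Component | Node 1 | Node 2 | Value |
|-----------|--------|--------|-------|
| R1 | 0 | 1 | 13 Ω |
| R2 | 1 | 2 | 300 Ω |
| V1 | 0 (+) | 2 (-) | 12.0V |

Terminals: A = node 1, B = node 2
R1 and R2 are in series across V1 (node 0 → node 1 → node 2), and the output A–B is taken across R2, so this is a voltage divider.
Series current: I = V1/(R1 + R2) = 12/(13 + 300) = 12/313 = 0.03834 A
V_R2 = I × R2 = V1 × R2/(R1 + R2) = 12 × 300/313 = 11.5 V

Final answer: 11.5 V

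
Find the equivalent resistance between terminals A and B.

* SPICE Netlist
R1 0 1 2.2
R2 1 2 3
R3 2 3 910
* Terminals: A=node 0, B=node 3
Reduce the network between node 0 (A) and node 3 (B) by series/parallel combination:
  Rs1 = R1 + R2 (series, joined only at node 1) = 2.2 + 3 = 5.2 Ω
  Rs2 = R3 + Rs1 (series, joined only at node 2) = 910 + 5.2 = 915.2 Ω
R_eq = 915.2 Ω

Final answer: 915.2 Ω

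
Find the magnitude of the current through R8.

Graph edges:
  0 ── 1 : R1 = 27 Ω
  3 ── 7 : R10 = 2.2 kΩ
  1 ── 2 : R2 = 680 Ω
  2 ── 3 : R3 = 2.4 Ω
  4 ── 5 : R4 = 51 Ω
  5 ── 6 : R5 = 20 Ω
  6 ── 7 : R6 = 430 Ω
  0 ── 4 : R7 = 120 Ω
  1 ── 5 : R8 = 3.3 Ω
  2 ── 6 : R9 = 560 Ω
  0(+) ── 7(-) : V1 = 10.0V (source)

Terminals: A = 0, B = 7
Nodal analysis, taking node 7 as the 0 V reference.
Source V1 fixes V_0 = 10 V.
KCL at each unknown node (sum of currents leaving = 0; resistances in Ω):
  Node 1: (V_1 - 10)/27 + (V_1 - V_2)/680 + (V_1 - V_5)/3.3 = 0
  Node 2: (V_2 - V_1)/680 + (V_2 - V_3)/2.4 + (V_2 - V_6)/560 = 0
  Node 3: (V_3 - V_2)/2.4 + (V_3 - 0)/2200 = 0
  Node 4: (V_4 - V_5)/51 + (V_4 - 10)/120 = 0
  Node 5: (V_5 - V_4)/51 + (V_5 - V_6)/20 + (V_5 - V_1)/3.3 = 0
  Node 6: (V_6 - V_5)/20 + (V_6 - 0)/430 + (V_6 - V_2)/560 = 0
Collecting terms (coefficients in siemens):
  0.3415·V_1 - 0.001471·V_2 - 0.303·V_5 = 0.3704
  0.4199·V_2 - 0.001471·V_1 - 0.4167·V_3 - 0.001786·V_6 = 0
  0.4171·V_3 - 0.4167·V_2 = 0
  0.02794·V_4 - 0.01961·V_5 = 0.08333
  0.3726·V_5 - 0.303·V_1 - 0.01961·V_4 - 0.05·V_6 = 0
  0.05411·V_6 - 0.001786·V_2 - 0.05·V_5 = 0
Solving these 6 simultaneous equations (Gaussian elimination) gives:
  V_1 = 9.439 V, V_2 = 8.039 V, V_3 = 8.03 V, V_4 = 9.563 V
  V_5 = 9.377 V, V_6 = 8.93 V
I_R8 = (V_1 - V_5)/R8 = (9.439 - 9.377)/3.3 = 0.01872 A
|I_R8| = 0.01872 A

Final answer: |I_R8| = 0.01872 A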